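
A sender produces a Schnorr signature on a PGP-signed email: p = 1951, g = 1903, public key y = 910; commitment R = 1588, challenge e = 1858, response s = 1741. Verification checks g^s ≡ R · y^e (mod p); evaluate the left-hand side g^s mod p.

80

Squares mod 1951: 1903^1≡1903, 1903^2≡353, 1903^4≡1696, 1903^8≡642, 1903^16≡503, 1903^32≡1330, 1903^64≡1294, 1903^128≡478, 1903^256≡217, 1903^512≡265, 1903^1024≡1940
1741 = 1024 + 512 + 128 + 64 + 8 + 4 + 1, so 1903^1741 ≡ 1940·265·478·1294·642·1696·1903 ≡ 80 (mod 1951)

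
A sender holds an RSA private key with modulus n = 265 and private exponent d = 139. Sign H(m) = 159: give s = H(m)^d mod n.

159

(H(m))^2 ≡ 159^2 = 25281 ≡ 106
(H(m))^4 ≡ 106^2 = 11236 ≡ 106
(H(m))^8 ≡ 106^2 = 11236 ≡ 106
(H(m))^16 ≡ 106^2 = 11236 ≡ 106
(H(m))^32 ≡ 106^2 = 11236 ≡ 106
(H(m))^64 ≡ 106^2 = 11236 ≡ 106
(H(m))^128 ≡ 106^2 = 11236 ≡ 106
139 = 128 + 8 + 2 + 1, so (H(m))^139 ≡ 106·106·106·159 ≡ 159 (mod 265)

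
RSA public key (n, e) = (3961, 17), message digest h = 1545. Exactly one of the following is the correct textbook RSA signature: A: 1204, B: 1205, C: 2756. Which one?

Candidate A: Squares mod 3961: 1204^1≡1204, 1204^2≡3851, 1204^4≡217, 1204^8≡3518, 1204^16≡2160; 17 = 16 + 1, so 1204^17 ≡ 2160·1204 ≡ 2224 (mod 3961)
Candidate B: Squares mod 3961: 1205^1≡1205, 1205^2≡2299, 1205^4≡1427, 1205^8≡375, 1205^16≡1990; 17 = 16 + 1, so 1205^17 ≡ 1990·1205 ≡ 1545 (mod 3961)
  → matches h = 1545
Candidate C: Squares mod 3961: 2756^1≡2756, 2756^2≡2299, 2756^4≡1427, 2756^8≡375, 2756^16≡1990; 17 = 16 + 1, so 2756^17 ≡ 1990·2756 ≡ 2416 (mod 3961)

B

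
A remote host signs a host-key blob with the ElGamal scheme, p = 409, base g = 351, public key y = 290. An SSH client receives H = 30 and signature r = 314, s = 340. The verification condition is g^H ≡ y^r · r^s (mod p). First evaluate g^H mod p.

169

351^2 = 123201 ≡ 92
351^4 ≡ 92^2 = 8464 ≡ 284
351^8 ≡ 284^2 = 80656 ≡ 83
351^16 ≡ 83^2 = 6889 ≡ 345
30 = 16 + 8 + 4 + 2, so 351^30 ≡ 345·83·284·92 ≡ 169 (mod 409)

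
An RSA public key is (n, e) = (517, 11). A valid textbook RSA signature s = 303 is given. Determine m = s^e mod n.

s^11 mod 517 = 50

50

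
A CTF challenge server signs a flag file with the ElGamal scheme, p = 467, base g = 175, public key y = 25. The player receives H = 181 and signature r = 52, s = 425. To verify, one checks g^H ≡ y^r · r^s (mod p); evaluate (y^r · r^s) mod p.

391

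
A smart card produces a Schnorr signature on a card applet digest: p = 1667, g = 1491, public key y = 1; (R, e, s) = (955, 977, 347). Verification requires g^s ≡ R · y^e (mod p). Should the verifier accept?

accept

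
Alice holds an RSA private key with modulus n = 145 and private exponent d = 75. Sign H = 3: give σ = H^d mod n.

47

H^2 ≡ 3^2 = 9
H^4 ≡ 9^2 = 81
H^8 ≡ 81^2 = 6561 ≡ 36
H^16 ≡ 36^2 = 1296 ≡ 136
H^32 ≡ 136^2 = 18496 ≡ 81
H^64 ≡ 81^2 = 6561 ≡ 36
75 = 64 + 8 + 2 + 1, so H^75 ≡ 36·36·9·3 ≡ 47 (mod 145)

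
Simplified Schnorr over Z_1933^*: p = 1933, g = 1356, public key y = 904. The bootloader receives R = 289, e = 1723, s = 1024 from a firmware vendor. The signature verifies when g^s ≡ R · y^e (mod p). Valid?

yes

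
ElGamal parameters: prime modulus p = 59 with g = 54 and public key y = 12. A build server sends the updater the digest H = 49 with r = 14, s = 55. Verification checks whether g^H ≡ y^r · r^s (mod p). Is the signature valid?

Left side g^H mod p:
54^2 = 2916 ≡ 25
54^4 ≡ 25^2 = 625 ≡ 35
54^8 ≡ 35^2 = 1225 ≡ 45
54^16 ≡ 45^2 = 2025 ≡ 19
54^32 ≡ 19^2 = 361 ≡ 7
49 = 32 + 16 + 1, so 54^49 ≡ 7·19·54 ≡ 43 (mod 59)
Right side y^r · r^s mod p:
12^2 = 144 ≡ 26
12^4 ≡ 26^2 = 676 ≡ 27
12^8 ≡ 27^2 = 729 ≡ 21
14 = 8 + 4 + 2, so 12^14 ≡ 21·27·26 ≡ 51 (mod 59)
14^2 = 196 ≡ 19
14^4 ≡ 19^2 = 361 ≡ 7
14^8 ≡ 7^2 = 49
14^16 ≡ 49^2 = 2401 ≡ 41
14^32 ≡ 41^2 = 1681 ≡ 29
55 = 32 + 16 + 4 + 2 + 1, so 14^55 ≡ 29·41·7·19·14 ≡ 2 (mod 59)
51·2 = 102 ≡ 43 (mod 59)
43 ≡ 43 (mod 59), so the signature is genuine.

valid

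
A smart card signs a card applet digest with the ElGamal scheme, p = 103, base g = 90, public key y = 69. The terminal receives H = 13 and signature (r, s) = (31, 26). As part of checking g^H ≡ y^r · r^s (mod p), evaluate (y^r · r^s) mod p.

24

69^2 = 4761 ≡ 23
69^4 ≡ 23^2 = 529 ≡ 14
69^8 ≡ 14^2 = 196 ≡ 93
69^16 ≡ 93^2 = 8649 ≡ 100
31 = 16 + 8 + 4 + 2 + 1, so 69^31 ≡ 100·93·14·23·69 ≡ 27 (mod 103)
31^2 = 961 ≡ 34
31^4 ≡ 34^2 = 1156 ≡ 23
31^8 ≡ 23^2 = 529 ≡ 14
31^16 ≡ 14^2 = 196 ≡ 93
26 = 16 + 8 + 2, so 31^26 ≡ 93·14·34 ≡ 81 (mod 103)
y^r · r^s ≡ 27·81 = 2187 ≡ 24 (mod 103)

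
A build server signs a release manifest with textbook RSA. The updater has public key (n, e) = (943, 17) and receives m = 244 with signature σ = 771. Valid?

σ^2 ≡ 771^2 = 594441 ≡ 351
σ^4 ≡ 351^2 = 123201 ≡ 611
σ^8 ≡ 611^2 = 373321 ≡ 836
σ^16 ≡ 836^2 = 698896 ≡ 133
17 = 16 + 1, so σ^17 ≡ 133·771 ≡ 699 (mod 943)
σ^17 mod 943 = 699, but m = 244.

no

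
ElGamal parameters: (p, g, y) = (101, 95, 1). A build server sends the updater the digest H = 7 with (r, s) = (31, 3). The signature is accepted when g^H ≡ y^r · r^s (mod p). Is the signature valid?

invalid

Left side g^H mod p:
95^2 = 9025 ≡ 36
95^4 ≡ 36^2 = 1296 ≡ 84
7 = 4 + 2 + 1, so 95^7 ≡ 84·36·95 ≡ 36 (mod 101)
Right side y^r · r^s mod p:
1^2 = 1
1^4 ≡ 1^2 = 1
1^8 ≡ 1^2 = 1
1^16 ≡ 1^2 = 1
31 = 16 + 8 + 4 + 2 + 1, so 1^31 ≡ 1·1·1·1·1 ≡ 1 (mod 101)
31^2 = 961 ≡ 52
3 = 2 + 1, so 31^3 ≡ 52·31 ≡ 97 (mod 101)
1·97 = 97 ≡ 97 (mod 101)
36 ≠ 97, so verification fails.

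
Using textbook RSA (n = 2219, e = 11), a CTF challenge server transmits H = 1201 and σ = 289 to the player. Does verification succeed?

σ^2 ≡ 289^2 = 83521 ≡ 1418
σ^4 ≡ 1418^2 = 2010724 ≡ 310
σ^8 ≡ 310^2 = 96100 ≡ 683
11 = 8 + 2 + 1, so σ^11 ≡ 683·1418·289 ≡ 1201 (mod 2219)
Since 1201 equals the digest 1201, verification succeeds.

passes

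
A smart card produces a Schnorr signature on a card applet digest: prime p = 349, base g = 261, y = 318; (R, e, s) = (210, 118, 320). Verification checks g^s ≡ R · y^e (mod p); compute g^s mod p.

261^2 = 68121 ≡ 66
261^4 ≡ 66^2 = 4356 ≡ 168
261^8 ≡ 168^2 = 28224 ≡ 304
261^16 ≡ 304^2 = 92416 ≡ 280
261^32 ≡ 280^2 = 78400 ≡ 224
261^64 ≡ 224^2 = 50176 ≡ 269
261^128 ≡ 269^2 = 72361 ≡ 118
261^256 ≡ 118^2 = 13924 ≡ 313
320 = 256 + 64, so 261^320 ≡ 313·269 ≡ 88 (mod 349)

88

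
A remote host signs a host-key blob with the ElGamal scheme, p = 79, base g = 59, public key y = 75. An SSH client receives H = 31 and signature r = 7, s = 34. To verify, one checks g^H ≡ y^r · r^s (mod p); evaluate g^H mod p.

34

59^2 = 3481 ≡ 5
59^4 ≡ 5^2 = 25
59^8 ≡ 25^2 = 625 ≡ 72
59^16 ≡ 72^2 = 5184 ≡ 49
31 = 16 + 8 + 4 + 2 + 1, so 59^31 ≡ 49·72·25·5·59 ≡ 34 (mod 79)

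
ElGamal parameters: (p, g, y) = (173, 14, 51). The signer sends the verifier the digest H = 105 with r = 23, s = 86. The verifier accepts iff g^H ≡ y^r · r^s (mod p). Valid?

Left side g^H mod p:
14^2 = 196 ≡ 23
14^4 ≡ 23^2 = 529 ≡ 10
14^8 ≡ 10^2 = 100
14^16 ≡ 100^2 = 10000 ≡ 139
14^32 ≡ 139^2 = 19321 ≡ 118
14^64 ≡ 118^2 = 13924 ≡ 84
105 = 64 + 32 + 8 + 1, so 14^105 ≡ 84·118·100·14 ≡ 124 (mod 173)
Right side y^r · r^s mod p:
51^2 = 2601 ≡ 6
51^4 ≡ 6^2 = 36
51^8 ≡ 36^2 = 1296 ≡ 85
51^16 ≡ 85^2 = 7225 ≡ 132
23 = 16 + 4 + 2 + 1, so 51^23 ≡ 132·36·6·51 ≡ 47 (mod 173)
23^2 = 529 ≡ 10
23^4 ≡ 10^2 = 100
23^8 ≡ 100^2 = 10000 ≡ 139
23^16 ≡ 139^2 = 19321 ≡ 118
23^32 ≡ 118^2 = 13924 ≡ 84
23^64 ≡ 84^2 = 7056 ≡ 136
86 = 64 + 16 + 4 + 2, so 23^86 ≡ 136·118·100·10 ≡ 1 (mod 173)
47·1 = 47 ≡ 47 (mod 173)
124 ≠ 47, so verification fails.

no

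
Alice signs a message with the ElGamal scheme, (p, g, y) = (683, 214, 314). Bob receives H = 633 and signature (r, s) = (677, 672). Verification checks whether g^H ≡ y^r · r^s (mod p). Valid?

no

Left side g^H mod p:
214^2 = 45796 ≡ 35
214^4 ≡ 35^2 = 1225 ≡ 542
214^8 ≡ 542^2 = 293764 ≡ 74
214^16 ≡ 74^2 = 5476 ≡ 12
214^32 ≡ 12^2 = 144
214^64 ≡ 144^2 = 20736 ≡ 246
214^128 ≡ 246^2 = 60516 ≡ 412
214^256 ≡ 412^2 = 169744 ≡ 360
214^512 ≡ 360^2 = 129600 ≡ 513
633 = 512 + 64 + 32 + 16 + 8 + 1, so 214^633 ≡ 513·246·144·12·74·214 ≡ 26 (mod 683)
Right side y^r · r^s mod p:
314^2 = 98596 ≡ 244
314^4 ≡ 244^2 = 59536 ≡ 115
314^8 ≡ 115^2 = 13225 ≡ 248
314^16 ≡ 248^2 = 61504 ≡ 34
314^32 ≡ 34^2 = 1156 ≡ 473
314^64 ≡ 473^2 = 223729 ≡ 388
314^128 ≡ 388^2 = 150544 ≡ 284
314^256 ≡ 284^2 = 80656 ≡ 62
314^512 ≡ 62^2 = 3844 ≡ 429
677 = 512 + 128 + 32 + 4 + 1, so 314^677 ≡ 429·284·473·115·314 ≡ 353 (mod 683)
677^2 = 458329 ≡ 36
677^4 ≡ 36^2 = 1296 ≡ 613
677^8 ≡ 613^2 = 375769 ≡ 119
677^16 ≡ 119^2 = 14161 ≡ 501
677^32 ≡ 501^2 = 251001 ≡ 340
677^64 ≡ 340^2 = 115600 ≡ 173
677^128 ≡ 173^2 = 29929 ≡ 560
677^256 ≡ 560^2 = 313600 ≡ 103
677^512 ≡ 103^2 = 10609 ≡ 364
672 = 512 + 128 + 32, so 677^672 ≡ 364·560·340 ≡ 224 (mod 683)
353·224 = 79072 ≡ 527 (mod 683)
26 ≠ 527, so verification fails.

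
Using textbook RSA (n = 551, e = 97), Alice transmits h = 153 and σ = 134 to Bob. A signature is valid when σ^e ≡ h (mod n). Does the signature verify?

verifies

Squares mod 551: σ^1≡134, σ^2≡324, σ^4≡286, σ^8≡248, σ^16≡343, σ^32≡286, σ^64≡248
97 = 64 + 32 + 1, so σ^97 ≡ 248·286·134 ≡ 153 (mod 551)
153 = h, so the signature checks out.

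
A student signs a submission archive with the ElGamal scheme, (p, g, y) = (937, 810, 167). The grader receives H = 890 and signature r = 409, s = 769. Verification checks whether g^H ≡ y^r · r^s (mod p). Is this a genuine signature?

Left side g^H mod p:
810^2 = 656100 ≡ 200
810^4 ≡ 200^2 = 40000 ≡ 646
810^8 ≡ 646^2 = 417316 ≡ 351
810^16 ≡ 351^2 = 123201 ≡ 454
810^32 ≡ 454^2 = 206116 ≡ 913
810^64 ≡ 913^2 = 833569 ≡ 576
810^128 ≡ 576^2 = 331776 ≡ 78
810^256 ≡ 78^2 = 6084 ≡ 462
810^512 ≡ 462^2 = 213444 ≡ 745
890 = 512 + 256 + 64 + 32 + 16 + 8 + 2, so 810^890 ≡ 745·462·576·913·454·351·200 ≡ 496 (mod 937)
Right side y^r · r^s mod p:
167^2 = 27889 ≡ 716
167^4 ≡ 716^2 = 512656 ≡ 117
167^8 ≡ 117^2 = 13689 ≡ 571
167^16 ≡ 571^2 = 326041 ≡ 902
167^32 ≡ 902^2 = 813604 ≡ 288
167^64 ≡ 288^2 = 82944 ≡ 488
167^128 ≡ 488^2 = 238144 ≡ 146
167^256 ≡ 146^2 = 21316 ≡ 702
409 = 256 + 128 + 16 + 8 + 1, so 167^409 ≡ 702·146·902·571·167 ≡ 872 (mod 937)
409^2 = 167281 ≡ 495
409^4 ≡ 495^2 = 245025 ≡ 468
409^8 ≡ 468^2 = 219024 ≡ 703
409^16 ≡ 703^2 = 494209 ≡ 410
409^32 ≡ 410^2 = 168100 ≡ 377
409^64 ≡ 377^2 = 142129 ≡ 642
409^128 ≡ 642^2 = 412164 ≡ 821
409^256 ≡ 821^2 = 674041 ≡ 338
409^512 ≡ 338^2 = 114244 ≡ 867
769 = 512 + 256 + 1, so 409^769 ≡ 867·338·409 ≡ 396 (mod 937)
872·396 = 345312 ≡ 496 (mod 937)
496 ≡ 496 (mod 937), so the signature is genuine.

genuine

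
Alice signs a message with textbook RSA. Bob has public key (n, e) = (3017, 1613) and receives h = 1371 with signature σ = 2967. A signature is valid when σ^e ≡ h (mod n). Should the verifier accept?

σ^2 ≡ 2967^2 = 8803089 ≡ 2500
σ^4 ≡ 2500^2 = 6250000 ≡ 1793
σ^8 ≡ 1793^2 = 3214849 ≡ 1744
σ^16 ≡ 1744^2 = 3041536 ≡ 400
σ^32 ≡ 400^2 = 160000 ≡ 99
σ^64 ≡ 99^2 = 9801 ≡ 750
σ^128 ≡ 750^2 = 562500 ≡ 1338
σ^256 ≡ 1338^2 = 1790244 ≡ 1163
σ^512 ≡ 1163^2 = 1352569 ≡ 953
σ^1024 ≡ 953^2 = 908209 ≡ 92
1613 = 1024 + 512 + 64 + 8 + 4 + 1, so σ^1613 ≡ 92·953·750·1744·1793·2967 ≡ 1371 (mod 3017)
Since 1371 equals the digest 1371, verification succeeds.

accept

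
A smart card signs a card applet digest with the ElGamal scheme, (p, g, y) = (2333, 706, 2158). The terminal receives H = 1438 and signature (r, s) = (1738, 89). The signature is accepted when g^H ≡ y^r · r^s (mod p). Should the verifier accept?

reject

Left side g^H mod p:
706^2 = 498436 ≡ 1507
706^4 ≡ 1507^2 = 2271049 ≡ 1040
706^8 ≡ 1040^2 = 1081600 ≡ 1421
706^16 ≡ 1421^2 = 2019241 ≡ 1196
706^32 ≡ 1196^2 = 1430416 ≡ 287
706^64 ≡ 287^2 = 82369 ≡ 714
706^128 ≡ 714^2 = 509796 ≡ 1202
706^256 ≡ 1202^2 = 1444804 ≡ 677
706^512 ≡ 677^2 = 458329 ≡ 1061
706^1024 ≡ 1061^2 = 1125721 ≡ 1215
1438 = 1024 + 256 + 128 + 16 + 8 + 4 + 2, so 706^1438 ≡ 1215·677·1202·1196·1421·1040·1507 ≡ 141 (mod 2333)
Right side y^r · r^s mod p:
2158^2 = 4656964 ≡ 296
2158^4 ≡ 296^2 = 87616 ≡ 1295
2158^8 ≡ 1295^2 = 1677025 ≡ 1931
2158^16 ≡ 1931^2 = 3728761 ≡ 627
2158^32 ≡ 627^2 = 393129 ≡ 1185
2158^64 ≡ 1185^2 = 1404225 ≡ 2092
2158^128 ≡ 2092^2 = 4376464 ≡ 2089
2158^256 ≡ 2089^2 = 4363921 ≡ 1211
2158^512 ≡ 1211^2 = 1466521 ≡ 1397
2158^1024 ≡ 1397^2 = 1951609 ≡ 1221
1738 = 1024 + 512 + 128 + 64 + 8 + 2, so 2158^1738 ≡ 1221·1397·2089·2092·1931·296 ≡ 1819 (mod 2333)
1738^2 = 3020644 ≡ 1742
1738^4 ≡ 1742^2 = 3034564 ≡ 1664
1738^8 ≡ 1664^2 = 2768896 ≡ 1958
1738^16 ≡ 1958^2 = 3833764 ≡ 645
1738^32 ≡ 645^2 = 416025 ≡ 751
1738^64 ≡ 751^2 = 564001 ≡ 1748
89 = 64 + 16 + 8 + 1, so 1738^89 ≡ 1748·645·1958·1738 ≡ 1422 (mod 2333)
1819·1422 = 2586618 ≡ 1654 (mod 2333)
141 ≠ 1654, so verification fails.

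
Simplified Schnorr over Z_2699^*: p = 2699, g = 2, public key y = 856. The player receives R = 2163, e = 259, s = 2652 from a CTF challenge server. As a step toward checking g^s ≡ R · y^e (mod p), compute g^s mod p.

346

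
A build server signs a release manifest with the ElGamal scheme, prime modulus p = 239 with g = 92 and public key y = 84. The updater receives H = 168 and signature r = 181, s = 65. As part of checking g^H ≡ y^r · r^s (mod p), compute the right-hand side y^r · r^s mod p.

71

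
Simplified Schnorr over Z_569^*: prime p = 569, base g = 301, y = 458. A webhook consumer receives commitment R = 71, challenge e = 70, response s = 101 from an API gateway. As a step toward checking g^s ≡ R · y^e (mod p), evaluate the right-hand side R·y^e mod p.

Squares mod 569: 458^1≡458, 458^2≡372, 458^4≡117, 458^8≡33, 458^16≡520, 458^32≡125, 458^64≡262
70 = 64 + 4 + 2, so 458^70 ≡ 262·117·372 ≡ 528 (mod 569)
R · y^e ≡ 71·528 = 37488 ≡ 503 (mod 569)

503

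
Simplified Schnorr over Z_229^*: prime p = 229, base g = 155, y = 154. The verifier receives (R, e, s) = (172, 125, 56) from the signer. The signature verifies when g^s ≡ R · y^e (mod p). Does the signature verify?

g^s mod p:
155^2 = 24025 ≡ 209
155^4 ≡ 209^2 = 43681 ≡ 171
155^8 ≡ 171^2 = 29241 ≡ 158
155^16 ≡ 158^2 = 24964 ≡ 3
155^32 ≡ 3^2 = 9
56 = 32 + 16 + 8, so 155^56 ≡ 9·3·158 ≡ 144 (mod 229)
R · y^e mod p:
154^2 = 23716 ≡ 129
154^4 ≡ 129^2 = 16641 ≡ 153
154^8 ≡ 153^2 = 23409 ≡ 51
154^16 ≡ 51^2 = 2601 ≡ 82
154^32 ≡ 82^2 = 6724 ≡ 83
154^64 ≡ 83^2 = 6889 ≡ 19
125 = 64 + 32 + 16 + 8 + 4 + 1, so 154^125 ≡ 19·83·82·51·153·154 ≡ 70 (mod 229)
172·70 = 12040 ≡ 132 (mod 229)
144 ≠ 132; the check fails.

does not verify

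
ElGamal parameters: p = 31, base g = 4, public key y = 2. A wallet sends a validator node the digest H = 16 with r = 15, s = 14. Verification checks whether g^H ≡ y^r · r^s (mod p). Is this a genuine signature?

forged

Left side g^H mod p:
Squares mod 31: 4^1≡4, 4^2≡16, 4^4≡8, 4^8≡2, 4^16≡4
4^16 ≡ 4 (mod 31)
Right side y^r · r^s mod p:
Squares mod 31: 2^1≡2, 2^2≡4, 2^4≡16, 2^8≡8
15 = 8 + 4 + 2 + 1, so 2^15 ≡ 8·16·4·2 ≡ 1 (mod 31)
Squares mod 31: 15^1≡15, 15^2≡8, 15^4≡2, 15^8≡4
14 = 8 + 4 + 2, so 15^14 ≡ 4·2·8 ≡ 2 (mod 31)
1·2 = 2 ≡ 2 (mod 31)
4 ≠ 2, so verification fails.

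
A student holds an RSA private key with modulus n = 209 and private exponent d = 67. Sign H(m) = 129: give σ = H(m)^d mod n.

200

(H(m))^2 ≡ 129^2 = 16641 ≡ 130
(H(m))^4 ≡ 130^2 = 16900 ≡ 180
(H(m))^8 ≡ 180^2 = 32400 ≡ 5
(H(m))^16 ≡ 5^2 = 25
(H(m))^32 ≡ 25^2 = 625 ≡ 207
(H(m))^64 ≡ 207^2 = 42849 ≡ 4
67 = 64 + 2 + 1, so (H(m))^67 ≡ 4·130·129 ≡ 200 (mod 209)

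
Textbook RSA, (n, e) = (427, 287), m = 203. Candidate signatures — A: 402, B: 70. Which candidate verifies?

Candidate A: 402^2 = 161604 ≡ 198; 402^4 ≡ 198^2 = 39204 ≡ 347; 402^8 ≡ 347^2 = 120409 ≡ 422; 402^16 ≡ 422^2 = 178084 ≡ 25; 402^32 ≡ 25^2 = 625 ≡ 198; 402^64 ≡ 198^2 = 39204 ≡ 347; 402^128 ≡ 347^2 = 120409 ≡ 422; 402^256 ≡ 422^2 = 178084 ≡ 25; 287 = 256 + 16 + 8 + 4 + 2 + 1, so 402^287 ≡ 25·25·422·347·198·402 ≡ 229 (mod 427)
Candidate B: 70^2 = 4900 ≡ 203; 70^4 ≡ 203^2 = 41209 ≡ 217; 70^8 ≡ 217^2 = 47089 ≡ 119; 70^16 ≡ 119^2 = 14161 ≡ 70; 70^32 ≡ 70^2 = 4900 ≡ 203; 70^64 ≡ 203^2 = 41209 ≡ 217; 70^128 ≡ 217^2 = 47089 ≡ 119; 70^256 ≡ 119^2 = 14161 ≡ 70; 287 = 256 + 16 + 8 + 4 + 2 + 1, so 70^287 ≡ 70·70·119·217·203·70 ≡ 203 (mod 427)
  → matches m = 203

B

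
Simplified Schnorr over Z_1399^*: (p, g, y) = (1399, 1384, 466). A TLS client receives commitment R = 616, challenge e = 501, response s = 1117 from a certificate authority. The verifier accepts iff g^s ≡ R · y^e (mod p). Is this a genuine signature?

g^s mod p:
1384^2 = 1915456 ≡ 225
1384^4 ≡ 225^2 = 50625 ≡ 261
1384^8 ≡ 261^2 = 68121 ≡ 969
1384^16 ≡ 969^2 = 938961 ≡ 232
1384^32 ≡ 232^2 = 53824 ≡ 662
1384^64 ≡ 662^2 = 438244 ≡ 357
1384^128 ≡ 357^2 = 127449 ≡ 140
1384^256 ≡ 140^2 = 19600 ≡ 14
1384^512 ≡ 14^2 = 196
1384^1024 ≡ 196^2 = 38416 ≡ 643
1117 = 1024 + 64 + 16 + 8 + 4 + 1, so 1384^1117 ≡ 643·357·232·969·261·1384 ≡ 79 (mod 1399)
R · y^e mod p:
466^2 = 217156 ≡ 311
466^4 ≡ 311^2 = 96721 ≡ 190
466^8 ≡ 190^2 = 36100 ≡ 1125
466^16 ≡ 1125^2 = 1265625 ≡ 929
466^32 ≡ 929^2 = 863041 ≡ 1257
466^64 ≡ 1257^2 = 1580049 ≡ 578
466^128 ≡ 578^2 = 334084 ≡ 1122
466^256 ≡ 1122^2 = 1258884 ≡ 1183
501 = 256 + 128 + 64 + 32 + 16 + 4 + 1, so 466^501 ≡ 1183·1122·578·1257·929·190·466 ≡ 1197 (mod 1399)
616·1197 = 737352 ≡ 79 (mod 1399)
79 ≡ 79 (mod 1399); signature holds.

genuine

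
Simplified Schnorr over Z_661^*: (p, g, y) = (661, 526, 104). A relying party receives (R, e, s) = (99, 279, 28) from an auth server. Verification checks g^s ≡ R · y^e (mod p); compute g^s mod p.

614

526^28 mod 661 = 614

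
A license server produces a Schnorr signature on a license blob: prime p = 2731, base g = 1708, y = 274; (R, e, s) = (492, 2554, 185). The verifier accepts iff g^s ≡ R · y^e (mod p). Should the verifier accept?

accept

g^s mod p:
Squares mod 2731: 1708^1≡1708, 1708^2≡556, 1708^4≡533, 1708^8≡65, 1708^16≡1494, 1708^32≡809, 1708^64≡1772, 1708^128≡2065
185 = 128 + 32 + 16 + 8 + 1, so 1708^185 ≡ 2065·809·1494·65·1708 ≡ 624 (mod 2731)
R · y^e mod p:
Squares mod 2731: 274^1≡274, 274^2≡1339, 274^4≡1385, 274^8≡1063, 274^16≡2066, 274^32≡2534, 274^64≡575, 274^128≡174, 274^256≡235, 274^512≡605, 274^1024≡71, 274^2048≡2310
2554 = 2048 + 256 + 128 + 64 + 32 + 16 + 8 + 2, so 274^2554 ≡ 2310·235·174·575·2534·2066·1063·1339 ≡ 2266 (mod 2731)
492·2266 = 1114872 ≡ 624 (mod 2731)
624 ≡ 624 (mod 2731); signature holds.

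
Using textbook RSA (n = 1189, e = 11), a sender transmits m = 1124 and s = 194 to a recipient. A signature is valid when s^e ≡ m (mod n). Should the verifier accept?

reject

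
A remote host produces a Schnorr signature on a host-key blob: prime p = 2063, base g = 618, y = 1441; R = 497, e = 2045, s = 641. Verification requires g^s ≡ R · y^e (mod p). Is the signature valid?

g^s mod p:
618^641 mod 2063 = 205
R · y^e mod p:
1441^2045 mod 2063 = 978
497·978 = 486066 ≡ 1261 (mod 2063)
205 ≠ 1261; the check fails.

invalid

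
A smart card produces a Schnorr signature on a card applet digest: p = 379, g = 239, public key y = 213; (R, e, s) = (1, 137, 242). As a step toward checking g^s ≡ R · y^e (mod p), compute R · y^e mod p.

Squares mod 379: 213^1≡213, 213^2≡268, 213^4≡193, 213^8≡107, 213^16≡79, 213^32≡177, 213^64≡251, 213^128≡87
137 = 128 + 8 + 1, so 213^137 ≡ 87·107·213 ≡ 268 (mod 379)
R · y^e ≡ 1·268 = 268 ≡ 268 (mod 379)

268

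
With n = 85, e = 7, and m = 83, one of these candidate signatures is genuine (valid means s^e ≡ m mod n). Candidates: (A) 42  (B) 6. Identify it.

A

Candidate A: Squares mod 85: 42^1≡42, 42^2≡64, 42^4≡16; 7 = 4 + 2 + 1, so 42^7 ≡ 16·64·42 ≡ 83 (mod 85)
  → matches m = 83
Candidate B: Squares mod 85: 6^1≡6, 6^2≡36, 6^4≡21; 7 = 4 + 2 + 1, so 6^7 ≡ 21·36·6 ≡ 31 (mod 85)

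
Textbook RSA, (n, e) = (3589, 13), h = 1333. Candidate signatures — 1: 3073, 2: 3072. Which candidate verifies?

Candidate 1: Squares mod 3589: 3073^1≡3073, 3073^2≡670, 3073^4≡275, 3073^8≡256; 13 = 8 + 4 + 1, so 3073^13 ≡ 256·275·3073 ≡ 1458 (mod 3589)
Candidate 2: Squares mod 3589: 3072^1≡3072, 3072^2≡1703, 3072^4≡297, 3072^8≡2073; 13 = 8 + 4 + 1, so 3072^13 ≡ 2073·297·3072 ≡ 1333 (mod 3589)
  → matches h = 1333

2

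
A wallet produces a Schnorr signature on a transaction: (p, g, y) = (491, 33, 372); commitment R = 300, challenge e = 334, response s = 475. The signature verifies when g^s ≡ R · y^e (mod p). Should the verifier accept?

accept

g^s mod p:
33^2 = 1089 ≡ 107
33^4 ≡ 107^2 = 11449 ≡ 156
33^8 ≡ 156^2 = 24336 ≡ 277
33^16 ≡ 277^2 = 76729 ≡ 133
33^32 ≡ 133^2 = 17689 ≡ 13
33^64 ≡ 13^2 = 169
33^128 ≡ 169^2 = 28561 ≡ 83
33^256 ≡ 83^2 = 6889 ≡ 15
475 = 256 + 128 + 64 + 16 + 8 + 2 + 1, so 33^475 ≡ 15·83·169·133·277·107·33 ≡ 111 (mod 491)
R · y^e mod p:
372^2 = 138384 ≡ 413
372^4 ≡ 413^2 = 170569 ≡ 192
372^8 ≡ 192^2 = 36864 ≡ 39
372^16 ≡ 39^2 = 1521 ≡ 48
372^32 ≡ 48^2 = 2304 ≡ 340
372^64 ≡ 340^2 = 115600 ≡ 215
372^128 ≡ 215^2 = 46225 ≡ 71
372^256 ≡ 71^2 = 5041 ≡ 131
334 = 256 + 64 + 8 + 4 + 2, so 372^334 ≡ 131·215·39·192·413 ≡ 457 (mod 491)
300·457 = 137100 ≡ 111 (mod 491)
111 ≡ 111 (mod 491); signature holds.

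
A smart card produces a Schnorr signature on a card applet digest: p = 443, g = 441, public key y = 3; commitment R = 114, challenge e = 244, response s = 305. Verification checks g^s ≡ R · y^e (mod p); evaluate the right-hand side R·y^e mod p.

254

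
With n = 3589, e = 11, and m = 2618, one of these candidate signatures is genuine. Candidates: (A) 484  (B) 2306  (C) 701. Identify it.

Candidate A: Squares mod 3589: 484^1≡484, 484^2≡971, 484^4≡2523, 484^8≡2232; 11 = 8 + 2 + 1, so 484^11 ≡ 2232·971·484 ≡ 2618 (mod 3589)
  → matches m = 2618
Candidate B: Squares mod 3589: 2306^1≡2306, 2306^2≡2327, 2306^4≡2717, 2306^8≡3105; 11 = 8 + 2 + 1, so 2306^11 ≡ 3105·2327·2306 ≡ 2253 (mod 3589)
Candidate C: Squares mod 3589: 701^1≡701, 701^2≡3297, 701^4≡2717, 701^8≡3105; 11 = 8 + 2 + 1, so 701^11 ≡ 3105·3297·701 ≡ 172 (mod 3589)

A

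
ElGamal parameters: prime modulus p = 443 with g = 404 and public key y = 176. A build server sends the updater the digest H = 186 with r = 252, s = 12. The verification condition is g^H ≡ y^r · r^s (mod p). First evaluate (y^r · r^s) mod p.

Squares mod 443: 176^1≡176, 176^2≡409, 176^4≡270, 176^8≡248, 176^16≡370, 176^32≡13, 176^64≡169, 176^128≡209
252 = 128 + 64 + 32 + 16 + 8 + 4, so 176^252 ≡ 209·169·13·370·248·270 ≡ 380 (mod 443)
Squares mod 443: 252^1≡252, 252^2≡155, 252^4≡103, 252^8≡420
12 = 8 + 4, so 252^12 ≡ 420·103 ≡ 289 (mod 443)
y^r · r^s ≡ 380·289 = 109820 ≡ 399 (mod 443)

399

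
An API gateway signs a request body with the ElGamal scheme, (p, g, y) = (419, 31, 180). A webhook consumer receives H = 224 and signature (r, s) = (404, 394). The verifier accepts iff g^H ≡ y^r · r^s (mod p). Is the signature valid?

invalid

Left side g^H mod p:
31^2 = 961 ≡ 123
31^4 ≡ 123^2 = 15129 ≡ 45
31^8 ≡ 45^2 = 2025 ≡ 349
31^16 ≡ 349^2 = 121801 ≡ 291
31^32 ≡ 291^2 = 84681 ≡ 43
31^64 ≡ 43^2 = 1849 ≡ 173
31^128 ≡ 173^2 = 29929 ≡ 180
224 = 128 + 64 + 32, so 31^224 ≡ 180·173·43 ≡ 315 (mod 419)
Right side y^r · r^s mod p:
180^2 = 32400 ≡ 137
180^4 ≡ 137^2 = 18769 ≡ 333
180^8 ≡ 333^2 = 110889 ≡ 273
180^16 ≡ 273^2 = 74529 ≡ 366
180^32 ≡ 366^2 = 133956 ≡ 295
180^64 ≡ 295^2 = 87025 ≡ 292
180^128 ≡ 292^2 = 85264 ≡ 207
180^256 ≡ 207^2 = 42849 ≡ 111
404 = 256 + 128 + 16 + 4, so 180^404 ≡ 111·207·366·333 ≡ 116 (mod 419)
404^2 = 163216 ≡ 225
404^4 ≡ 225^2 = 50625 ≡ 345
404^8 ≡ 345^2 = 119025 ≡ 29
404^16 ≡ 29^2 = 841 ≡ 3
404^32 ≡ 3^2 = 9
404^64 ≡ 9^2 = 81
404^128 ≡ 81^2 = 6561 ≡ 276
404^256 ≡ 276^2 = 76176 ≡ 337
394 = 256 + 128 + 8 + 2, so 404^394 ≡ 337·276·29·225 ≡ 236 (mod 419)
116·236 = 27376 ≡ 141 (mod 419)
315 ≠ 141, so verification fails.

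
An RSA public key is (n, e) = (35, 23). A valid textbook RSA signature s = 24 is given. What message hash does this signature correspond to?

19

s^2 ≡ 24^2 = 576 ≡ 16
s^4 ≡ 16^2 = 256 ≡ 11
s^8 ≡ 11^2 = 121 ≡ 16
s^16 ≡ 16^2 = 256 ≡ 11
23 = 16 + 4 + 2 + 1, so s^23 ≡ 11·11·16·24 ≡ 19 (mod 35)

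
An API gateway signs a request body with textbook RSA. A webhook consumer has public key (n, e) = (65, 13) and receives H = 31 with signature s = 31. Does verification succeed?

passes

Squares mod 65: s^1≡31, s^2≡51, s^4≡1, s^8≡1
13 = 8 + 4 + 1, so s^13 ≡ 1·1·31 ≡ 31 (mod 65)
Since 31 equals the digest 31, verification succeeds.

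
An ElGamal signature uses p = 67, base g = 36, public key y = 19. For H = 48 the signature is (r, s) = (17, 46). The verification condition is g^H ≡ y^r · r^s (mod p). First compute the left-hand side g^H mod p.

9

36^2 = 1296 ≡ 23
36^4 ≡ 23^2 = 529 ≡ 60
36^8 ≡ 60^2 = 3600 ≡ 49
36^16 ≡ 49^2 = 2401 ≡ 56
36^32 ≡ 56^2 = 3136 ≡ 54
48 = 32 + 16, so 36^48 ≡ 54·56 ≡ 9 (mod 67)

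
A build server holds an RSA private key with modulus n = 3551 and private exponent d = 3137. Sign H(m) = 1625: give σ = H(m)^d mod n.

2299

(H(m))^2 ≡ 1625^2 = 2640625 ≡ 2232
(H(m))^4 ≡ 2232^2 = 4981824 ≡ 3322
(H(m))^8 ≡ 3322^2 = 11035684 ≡ 2727
(H(m))^16 ≡ 2727^2 = 7436529 ≡ 735
(H(m))^32 ≡ 735^2 = 540225 ≡ 473
(H(m))^64 ≡ 473^2 = 223729 ≡ 16
(H(m))^128 ≡ 16^2 = 256
(H(m))^256 ≡ 256^2 = 65536 ≡ 1618
(H(m))^512 ≡ 1618^2 = 2617924 ≡ 837
(H(m))^1024 ≡ 837^2 = 700569 ≡ 1022
(H(m))^2048 ≡ 1022^2 = 1044484 ≡ 490
3137 = 2048 + 1024 + 64 + 1, so (H(m))^3137 ≡ 490·1022·16·1625 ≡ 2299 (mod 3551)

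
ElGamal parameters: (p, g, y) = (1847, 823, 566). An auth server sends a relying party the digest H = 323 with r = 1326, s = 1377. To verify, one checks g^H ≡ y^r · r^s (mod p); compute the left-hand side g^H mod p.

945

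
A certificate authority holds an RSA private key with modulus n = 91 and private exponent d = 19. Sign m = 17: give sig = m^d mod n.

17

m^2 ≡ 17^2 = 289 ≡ 16
m^4 ≡ 16^2 = 256 ≡ 74
m^8 ≡ 74^2 = 5476 ≡ 16
m^16 ≡ 16^2 = 256 ≡ 74
19 = 16 + 2 + 1, so m^19 ≡ 74·16·17 ≡ 17 (mod 91)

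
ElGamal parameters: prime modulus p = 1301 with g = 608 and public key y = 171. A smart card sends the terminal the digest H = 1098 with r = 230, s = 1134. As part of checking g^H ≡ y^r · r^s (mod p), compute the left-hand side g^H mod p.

294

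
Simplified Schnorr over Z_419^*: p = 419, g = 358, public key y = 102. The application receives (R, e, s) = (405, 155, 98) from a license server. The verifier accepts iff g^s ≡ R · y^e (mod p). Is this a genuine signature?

forged

g^s mod p:
Squares mod 419: 358^1≡358, 358^2≡369, 358^4≡405, 358^8≡196, 358^16≡287, 358^32≡245, 358^64≡108
98 = 64 + 32 + 2, so 358^98 ≡ 108·245·369 ≡ 202 (mod 419)
R · y^e mod p:
Squares mod 419: 102^1≡102, 102^2≡348, 102^4≡13, 102^8≡169, 102^16≡69, 102^32≡152, 102^64≡59, 102^128≡129
155 = 128 + 16 + 8 + 2 + 1, so 102^155 ≡ 129·69·169·348·102 ≡ 102 (mod 419)
405·102 = 41310 ≡ 248 (mod 419)
202 ≠ 248; the check fails.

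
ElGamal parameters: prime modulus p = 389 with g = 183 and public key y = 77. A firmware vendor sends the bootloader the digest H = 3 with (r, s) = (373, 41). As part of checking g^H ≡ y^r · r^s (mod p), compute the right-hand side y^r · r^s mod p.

77^2 = 5929 ≡ 94
77^4 ≡ 94^2 = 8836 ≡ 278
77^8 ≡ 278^2 = 77284 ≡ 262
77^16 ≡ 262^2 = 68644 ≡ 180
77^32 ≡ 180^2 = 32400 ≡ 113
77^64 ≡ 113^2 = 12769 ≡ 321
77^128 ≡ 321^2 = 103041 ≡ 345
77^256 ≡ 345^2 = 119025 ≡ 380
373 = 256 + 64 + 32 + 16 + 4 + 1, so 77^373 ≡ 380·321·113·180·278·77 ≡ 102 (mod 389)
373^2 = 139129 ≡ 256
373^4 ≡ 256^2 = 65536 ≡ 184
373^8 ≡ 184^2 = 33856 ≡ 13
373^16 ≡ 13^2 = 169
373^32 ≡ 169^2 = 28561 ≡ 164
41 = 32 + 8 + 1, so 373^41 ≡ 164·13·373 ≡ 120 (mod 389)
y^r · r^s ≡ 102·120 = 12240 ≡ 181 (mod 389)

181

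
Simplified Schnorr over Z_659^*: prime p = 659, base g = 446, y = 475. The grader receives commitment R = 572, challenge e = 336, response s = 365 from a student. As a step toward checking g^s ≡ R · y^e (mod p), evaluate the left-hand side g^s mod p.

446^365 mod 659 = 82

82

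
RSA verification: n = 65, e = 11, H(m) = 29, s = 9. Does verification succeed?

passes

s^2 ≡ 9^2 = 81 ≡ 16
s^4 ≡ 16^2 = 256 ≡ 61
s^8 ≡ 61^2 = 3721 ≡ 16
11 = 8 + 2 + 1, so s^11 ≡ 16·16·9 ≡ 29 (mod 65)
29 = H(m), so the signature checks out.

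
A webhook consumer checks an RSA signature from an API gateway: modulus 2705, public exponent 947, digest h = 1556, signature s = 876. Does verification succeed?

s^2 ≡ 876^2 = 767376 ≡ 1861
s^4 ≡ 1861^2 = 3463321 ≡ 921
s^8 ≡ 921^2 = 848241 ≡ 1576
s^16 ≡ 1576^2 = 2483776 ≡ 586
s^32 ≡ 586^2 = 343396 ≡ 2566
s^64 ≡ 2566^2 = 6584356 ≡ 386
s^128 ≡ 386^2 = 148996 ≡ 221
s^256 ≡ 221^2 = 48841 ≡ 151
s^512 ≡ 151^2 = 22801 ≡ 1161
947 = 512 + 256 + 128 + 32 + 16 + 2 + 1, so s^947 ≡ 1161·151·221·2566·586·1861·876 ≡ 1556 (mod 2705)
Since 1556 equals the digest 1556, verification succeeds.

passes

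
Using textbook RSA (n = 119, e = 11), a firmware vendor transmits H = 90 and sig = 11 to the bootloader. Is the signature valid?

invalid

sig^2 ≡ 11^2 = 121 ≡ 2
sig^4 ≡ 2^2 = 4
sig^8 ≡ 4^2 = 16
11 = 8 + 2 + 1, so sig^11 ≡ 16·2·11 ≡ 114 (mod 119)
sig^11 mod 119 = 114, but H = 90.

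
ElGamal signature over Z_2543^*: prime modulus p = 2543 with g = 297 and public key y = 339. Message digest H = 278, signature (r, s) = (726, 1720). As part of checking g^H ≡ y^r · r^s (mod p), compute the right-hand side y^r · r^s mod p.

Squares mod 2543: 339^1≡339, 339^2≡486, 339^4≡2240, 339^8≡261, 339^16≡2003, 339^32≡1698, 339^64≡1985, 339^128≡1118, 339^256≡1311, 339^512≡2196
726 = 512 + 128 + 64 + 16 + 4 + 2, so 339^726 ≡ 2196·1118·1985·2003·2240·486 ≡ 1932 (mod 2543)
Squares mod 2543: 726^1≡726, 726^2≡675, 726^4≡428, 726^8≡88, 726^16≡115, 726^32≡510, 726^64≡714, 726^128≡1196, 726^256≡1250, 726^512≡1098, 726^1024≡222
1720 = 1024 + 512 + 128 + 32 + 16 + 8, so 726^1720 ≡ 222·1098·1196·510·115·88 ≡ 1437 (mod 2543)
y^r · r^s ≡ 1932·1437 = 2776284 ≡ 1871 (mod 2543)

1871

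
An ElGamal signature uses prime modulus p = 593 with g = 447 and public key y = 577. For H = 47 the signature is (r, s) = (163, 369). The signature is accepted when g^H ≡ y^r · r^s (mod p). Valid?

yes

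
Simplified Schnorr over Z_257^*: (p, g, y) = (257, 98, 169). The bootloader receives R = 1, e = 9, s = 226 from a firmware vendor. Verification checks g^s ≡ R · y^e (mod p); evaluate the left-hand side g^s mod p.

235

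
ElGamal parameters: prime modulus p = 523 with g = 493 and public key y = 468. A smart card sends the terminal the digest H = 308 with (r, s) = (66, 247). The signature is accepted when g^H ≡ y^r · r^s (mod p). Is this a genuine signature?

forged

Left side g^H mod p:
493^2 = 243049 ≡ 377
493^4 ≡ 377^2 = 142129 ≡ 396
493^8 ≡ 396^2 = 156816 ≡ 439
493^16 ≡ 439^2 = 192721 ≡ 257
493^32 ≡ 257^2 = 66049 ≡ 151
493^64 ≡ 151^2 = 22801 ≡ 312
493^128 ≡ 312^2 = 97344 ≡ 66
493^256 ≡ 66^2 = 4356 ≡ 172
308 = 256 + 32 + 16 + 4, so 493^308 ≡ 172·151·257·396 ≡ 258 (mod 523)
Right side y^r · r^s mod p:
468^2 = 219024 ≡ 410
468^4 ≡ 410^2 = 168100 ≡ 217
468^8 ≡ 217^2 = 47089 ≡ 19
468^16 ≡ 19^2 = 361
468^32 ≡ 361^2 = 130321 ≡ 94
468^64 ≡ 94^2 = 8836 ≡ 468
66 = 64 + 2, so 468^66 ≡ 468·410 ≡ 462 (mod 523)
66^2 = 4356 ≡ 172
66^4 ≡ 172^2 = 29584 ≡ 296
66^8 ≡ 296^2 = 87616 ≡ 275
66^16 ≡ 275^2 = 75625 ≡ 313
66^32 ≡ 313^2 = 97969 ≡ 168
66^64 ≡ 168^2 = 28224 ≡ 505
66^128 ≡ 505^2 = 255025 ≡ 324
247 = 128 + 64 + 32 + 16 + 4 + 2 + 1, so 66^247 ≡ 324·505·168·313·296·172·66 ≡ 308 (mod 523)
462·308 = 142296 ≡ 40 (mod 523)
258 ≠ 40, so verification fails.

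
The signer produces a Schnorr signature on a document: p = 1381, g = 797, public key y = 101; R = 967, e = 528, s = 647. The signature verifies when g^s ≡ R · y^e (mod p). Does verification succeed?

g^s mod p:
797^2 = 635209 ≡ 1330
797^4 ≡ 1330^2 = 1768900 ≡ 1220
797^8 ≡ 1220^2 = 1488400 ≡ 1063
797^16 ≡ 1063^2 = 1129969 ≡ 311
797^32 ≡ 311^2 = 96721 ≡ 51
797^64 ≡ 51^2 = 2601 ≡ 1220
797^128 ≡ 1220^2 = 1488400 ≡ 1063
797^256 ≡ 1063^2 = 1129969 ≡ 311
797^512 ≡ 311^2 = 96721 ≡ 51
647 = 512 + 128 + 4 + 2 + 1, so 797^647 ≡ 51·1063·1220·1330·797 ≡ 713 (mod 1381)
R · y^e mod p:
101^2 = 10201 ≡ 534
101^4 ≡ 534^2 = 285156 ≡ 670
101^8 ≡ 670^2 = 448900 ≡ 75
101^16 ≡ 75^2 = 5625 ≡ 101
101^32 ≡ 101^2 = 10201 ≡ 534
101^64 ≡ 534^2 = 285156 ≡ 670
101^128 ≡ 670^2 = 448900 ≡ 75
101^256 ≡ 75^2 = 5625 ≡ 101
101^512 ≡ 101^2 = 10201 ≡ 534
528 = 512 + 16, so 101^528 ≡ 534·101 ≡ 75 (mod 1381)
967·75 = 72525 ≡ 713 (mod 1381)
713 ≡ 713 (mod 1381); signature holds.

passes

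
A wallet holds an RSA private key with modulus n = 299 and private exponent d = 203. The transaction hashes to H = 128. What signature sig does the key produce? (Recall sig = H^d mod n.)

Squares mod 299: H^1≡128, H^2≡238, H^4≡133, H^8≡48, H^16≡211, H^32≡269, H^64≡3, H^128≡9
203 = 128 + 64 + 8 + 2 + 1, so H^203 ≡ 9·3·48·238·128 ≡ 188 (mod 299)

188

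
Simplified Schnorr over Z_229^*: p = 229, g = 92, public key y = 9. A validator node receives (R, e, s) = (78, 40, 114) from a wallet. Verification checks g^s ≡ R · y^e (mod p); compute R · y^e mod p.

9^40 mod 229 = 91
R · y^e ≡ 78·91 = 7098 ≡ 228 (mod 229)

228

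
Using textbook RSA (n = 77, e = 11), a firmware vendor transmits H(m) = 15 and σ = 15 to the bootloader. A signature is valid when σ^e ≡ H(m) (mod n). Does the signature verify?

verifies

σ^11 mod 77 = 15
15 = H(m), so the signature checks out.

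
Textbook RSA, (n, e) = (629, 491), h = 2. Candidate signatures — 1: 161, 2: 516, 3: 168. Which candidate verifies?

Candidate 1: Squares mod 629: 161^1≡161, 161^2≡132, 161^4≡441, 161^8≡120, 161^16≡562, 161^32≡86, 161^64≡477, 161^128≡460, 161^256≡256; 491 = 256 + 128 + 64 + 32 + 8 + 2 + 1, so 161^491 ≡ 256·460·477·86·120·132·161 ≡ 2 (mod 629)
  → matches h = 2
Candidate 2: Squares mod 629: 516^1≡516, 516^2≡189, 516^4≡497, 516^8≡441, 516^16≡120, 516^32≡562, 516^64≡86, 516^128≡477, 516^256≡460; 491 = 256 + 128 + 64 + 32 + 8 + 2 + 1, so 516^491 ≡ 460·477·86·562·441·189·516 ≡ 328 (mod 629)
Candidate 3: Squares mod 629: 168^1≡168, 168^2≡548, 168^4≡271, 168^8≡477, 168^16≡460, 168^32≡256, 168^64≡120, 168^128≡562, 168^256≡86; 491 = 256 + 128 + 64 + 32 + 8 + 2 + 1, so 168^491 ≡ 86·562·120·256·477·548·168 ≡ 315 (mod 629)

1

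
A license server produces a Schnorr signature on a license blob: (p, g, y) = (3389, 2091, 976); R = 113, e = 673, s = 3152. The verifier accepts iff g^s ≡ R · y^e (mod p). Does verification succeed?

g^s mod p:
Squares mod 3389: 2091^1≡2091, 2091^2≡471, 2091^4≡1556, 2091^8≡1390, 2091^16≡370, 2091^32≡1340, 2091^64≡2819, 2091^128≡2945, 2091^256≡574, 2091^512≡743, 2091^1024≡3031, 2091^2048≡2771
3152 = 2048 + 1024 + 64 + 16, so 2091^3152 ≡ 2771·3031·2819·370 ≡ 2420 (mod 3389)
R · y^e mod p:
Squares mod 3389: 976^1≡976, 976^2≡267, 976^4≡120, 976^8≡844, 976^16≡646, 976^32≡469, 976^64≡3065, 976^128≡3306, 976^256≡111, 976^512≡2154
673 = 512 + 128 + 32 + 1, so 976^673 ≡ 2154·3306·469·976 ≡ 1431 (mod 3389)
113·1431 = 161703 ≡ 2420 (mod 3389)
2420 ≡ 2420 (mod 3389); signature holds.

passes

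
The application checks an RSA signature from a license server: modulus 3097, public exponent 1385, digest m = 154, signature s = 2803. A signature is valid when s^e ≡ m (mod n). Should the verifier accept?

s^2 ≡ 2803^2 = 7856809 ≡ 2817
s^4 ≡ 2817^2 = 7935489 ≡ 975
s^8 ≡ 975^2 = 950625 ≡ 2943
s^16 ≡ 2943^2 = 8661249 ≡ 2037
s^32 ≡ 2037^2 = 4149369 ≡ 2486
s^64 ≡ 2486^2 = 6180196 ≡ 1681
s^128 ≡ 1681^2 = 2825761 ≡ 1297
s^256 ≡ 1297^2 = 1682209 ≡ 538
s^512 ≡ 538^2 = 289444 ≡ 1423
s^1024 ≡ 1423^2 = 2024929 ≡ 2588
1385 = 1024 + 256 + 64 + 32 + 8 + 1, so s^1385 ≡ 2588·538·1681·2486·2943·2803 ≡ 154 (mod 3097)
s^1385 mod 3097 = 154 matches m.

accept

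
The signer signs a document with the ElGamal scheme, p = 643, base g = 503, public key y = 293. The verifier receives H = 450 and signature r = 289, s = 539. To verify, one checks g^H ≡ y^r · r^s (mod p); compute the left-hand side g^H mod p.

503^2 = 253009 ≡ 310
503^4 ≡ 310^2 = 96100 ≡ 293
503^8 ≡ 293^2 = 85849 ≡ 330
503^16 ≡ 330^2 = 108900 ≡ 233
503^32 ≡ 233^2 = 54289 ≡ 277
503^64 ≡ 277^2 = 76729 ≡ 212
503^128 ≡ 212^2 = 44944 ≡ 577
503^256 ≡ 577^2 = 332929 ≡ 498
450 = 256 + 128 + 64 + 2, so 503^450 ≡ 498·577·212·310 ≡ 238 (mod 643)

238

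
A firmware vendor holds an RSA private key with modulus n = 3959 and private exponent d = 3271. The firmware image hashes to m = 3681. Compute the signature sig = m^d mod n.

3372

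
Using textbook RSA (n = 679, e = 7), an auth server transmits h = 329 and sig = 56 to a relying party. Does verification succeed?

fails

sig^2 ≡ 56^2 = 3136 ≡ 420
sig^4 ≡ 420^2 = 176400 ≡ 539
7 = 4 + 2 + 1, so sig^7 ≡ 539·420·56 ≡ 350 (mod 679)
350 ≠ 329, so verification fails.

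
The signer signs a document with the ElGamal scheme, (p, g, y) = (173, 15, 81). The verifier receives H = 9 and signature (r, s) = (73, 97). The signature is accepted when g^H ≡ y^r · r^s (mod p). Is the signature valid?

valid

Left side g^H mod p:
15^2 = 225 ≡ 52
15^4 ≡ 52^2 = 2704 ≡ 109
15^8 ≡ 109^2 = 11881 ≡ 117
9 = 8 + 1, so 15^9 ≡ 117·15 ≡ 25 (mod 173)
Right side y^r · r^s mod p:
81^2 = 6561 ≡ 160
81^4 ≡ 160^2 = 25600 ≡ 169
81^8 ≡ 169^2 = 28561 ≡ 16
81^16 ≡ 16^2 = 256 ≡ 83
81^32 ≡ 83^2 = 6889 ≡ 142
81^64 ≡ 142^2 = 20164 ≡ 96
73 = 64 + 8 + 1, so 81^73 ≡ 96·16·81 ≡ 29 (mod 173)
73^2 = 5329 ≡ 139
73^4 ≡ 139^2 = 19321 ≡ 118
73^8 ≡ 118^2 = 13924 ≡ 84
73^16 ≡ 84^2 = 7056 ≡ 136
73^32 ≡ 136^2 = 18496 ≡ 158
73^64 ≡ 158^2 = 24964 ≡ 52
97 = 64 + 32 + 1, so 73^97 ≡ 52·158·73 ≡ 150 (mod 173)
29·150 = 4350 ≡ 25 (mod 173)
25 ≡ 25 (mod 173), so the signature is genuine.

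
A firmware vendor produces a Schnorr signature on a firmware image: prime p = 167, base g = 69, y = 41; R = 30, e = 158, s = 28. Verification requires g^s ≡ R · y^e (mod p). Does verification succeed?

g^s mod p:
Squares mod 167: 69^1≡69, 69^2≡85, 69^4≡44, 69^8≡99, 69^16≡115
28 = 16 + 8 + 4, so 69^28 ≡ 115·99·44 ≡ 107 (mod 167)
R · y^e mod p:
Squares mod 167: 41^1≡41, 41^2≡11, 41^4≡121, 41^8≡112, 41^16≡19, 41^32≡27, 41^64≡61, 41^128≡47
158 = 128 + 16 + 8 + 4 + 2, so 41^158 ≡ 47·19·112·121·11 ≡ 85 (mod 167)
30·85 = 2550 ≡ 45 (mod 167)
107 ≠ 45; the check fails.

fails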